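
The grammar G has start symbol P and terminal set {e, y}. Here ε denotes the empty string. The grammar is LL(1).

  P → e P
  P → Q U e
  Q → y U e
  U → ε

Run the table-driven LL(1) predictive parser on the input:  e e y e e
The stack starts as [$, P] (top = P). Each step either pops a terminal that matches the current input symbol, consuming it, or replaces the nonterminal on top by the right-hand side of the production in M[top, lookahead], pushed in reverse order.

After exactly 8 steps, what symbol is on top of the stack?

e

     Stack        Input        Action
  1  $ P          e e y e e $  expand P → e P
  2  $ P e        e e y e e $  match e
  3  $ P          e y e e $    expand P → e P
  4  $ P e        e y e e $    match e
  5  $ P          y e e $      expand P → Q U e
  6  $ e U Q      y e e $      expand Q → y U e
  7  $ e U e U y  y e e $      match y
  8  $ e U e U    e e $        expand U → ε
Stack after step 8: $ e U e (top = e).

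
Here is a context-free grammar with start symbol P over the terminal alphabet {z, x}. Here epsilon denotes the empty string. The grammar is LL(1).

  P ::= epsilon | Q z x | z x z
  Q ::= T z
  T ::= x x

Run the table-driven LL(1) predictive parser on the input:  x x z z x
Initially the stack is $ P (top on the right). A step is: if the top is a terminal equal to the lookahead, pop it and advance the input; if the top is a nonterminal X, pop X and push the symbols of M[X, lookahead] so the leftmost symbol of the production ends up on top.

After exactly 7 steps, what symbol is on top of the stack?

     Stack        Input        Action
  1  $ P          x x z z x $  expand P ::= Q z x
  2  $ x z Q      x x z z x $  expand Q ::= T z
  3  $ x z z T    x x z z x $  expand T ::= x x
  4  $ x z z x x  x x z z x $  match x
  5  $ x z z x    x z z x $    match x
  6  $ x z z      z z x $      match z
  7  $ x z        z x $        match z
Stack after step 7: $ x (top = x).

x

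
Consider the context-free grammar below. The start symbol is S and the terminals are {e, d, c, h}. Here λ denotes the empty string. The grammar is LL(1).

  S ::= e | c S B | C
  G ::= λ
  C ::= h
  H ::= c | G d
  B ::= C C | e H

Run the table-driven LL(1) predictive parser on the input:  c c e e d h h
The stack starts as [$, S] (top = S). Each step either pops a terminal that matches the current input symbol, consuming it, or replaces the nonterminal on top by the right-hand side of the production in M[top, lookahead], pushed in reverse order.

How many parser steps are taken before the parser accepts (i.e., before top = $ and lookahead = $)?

16

step 1: stack=$ S  input=c c e e d h h $  — expand S ::= c S B
step 2: stack=$ B S c  input=c c e e d h h $  — match c
step 3: stack=$ B S  input=c e e d h h $  — expand S ::= c S B
step 4: stack=$ B B S c  input=c e e d h h $  — match c
step 5: stack=$ B B S  input=e e d h h $  — expand S ::= e
step 6: stack=$ B B e  input=e e d h h $  — match e
step 7: stack=$ B B  input=e d h h $  — expand B ::= e H
step 8: stack=$ B H e  input=e d h h $  — match e
step 9: stack=$ B H  input=d h h $  — expand H ::= G d
step 10: stack=$ B d G  input=d h h $  — expand G ::= λ
step 11: stack=$ B d  input=d h h $  — match d
step 12: stack=$ B  input=h h $  — expand B ::= C C
step 13: stack=$ C C  input=h h $  — expand C ::= h
step 14: stack=$ C h  input=h h $  — match h
step 15: stack=$ C  input=h $  — expand C ::= h
step 16: stack=$ h  input=h $  — match h
Accept reached after 16 steps.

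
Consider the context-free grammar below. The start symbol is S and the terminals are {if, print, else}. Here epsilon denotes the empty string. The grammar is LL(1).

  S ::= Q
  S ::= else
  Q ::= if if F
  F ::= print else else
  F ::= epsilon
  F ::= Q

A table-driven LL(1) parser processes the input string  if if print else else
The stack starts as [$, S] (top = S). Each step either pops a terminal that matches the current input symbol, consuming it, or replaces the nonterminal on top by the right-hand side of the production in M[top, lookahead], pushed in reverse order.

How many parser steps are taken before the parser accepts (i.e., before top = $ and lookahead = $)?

step 1: stack=$ S  input=if if print else else $  — expand S ::= Q
step 2: stack=$ Q  input=if if print else else $  — expand Q ::= if if F
step 3: stack=$ F if if  input=if if print else else $  — match if
step 4: stack=$ F if  input=if print else else $  — match if
step 5: stack=$ F  input=print else else $  — expand F ::= print else else
step 6: stack=$ else else print  input=print else else $  — match print
step 7: stack=$ else else  input=else else $  — match else
step 8: stack=$ else  input=else $  — match else
Accept reached after 8 steps.

8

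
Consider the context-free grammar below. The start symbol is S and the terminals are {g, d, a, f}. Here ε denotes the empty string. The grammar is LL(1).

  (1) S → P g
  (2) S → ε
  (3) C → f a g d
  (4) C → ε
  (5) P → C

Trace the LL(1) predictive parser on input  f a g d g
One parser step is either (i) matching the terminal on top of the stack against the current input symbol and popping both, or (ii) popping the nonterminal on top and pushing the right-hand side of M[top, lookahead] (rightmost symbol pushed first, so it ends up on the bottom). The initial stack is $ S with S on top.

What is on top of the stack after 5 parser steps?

g

     Stack        Input        Action
  1  $ S          f a g d g $  expand S → P g
  2  $ g P        f a g d g $  expand P → C
  3  $ g C        f a g d g $  expand C → f a g d
  4  $ g d g a f  f a g d g $  match f
  5  $ g d g a    a g d g $    match a
Stack after step 5: $ g d g (top = g).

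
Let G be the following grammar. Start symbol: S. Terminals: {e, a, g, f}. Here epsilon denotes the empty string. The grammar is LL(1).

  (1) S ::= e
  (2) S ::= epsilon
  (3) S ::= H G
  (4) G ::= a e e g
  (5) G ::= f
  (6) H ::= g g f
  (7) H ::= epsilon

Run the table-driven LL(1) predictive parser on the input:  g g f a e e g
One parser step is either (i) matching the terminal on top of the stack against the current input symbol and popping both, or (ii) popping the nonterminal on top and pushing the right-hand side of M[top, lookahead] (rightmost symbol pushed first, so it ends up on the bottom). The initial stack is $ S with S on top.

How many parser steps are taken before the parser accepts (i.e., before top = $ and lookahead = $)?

      Stack      Input            Action
   1  $ S        g g f a e e g $  expand S ::= H G
   2  $ G H      g g f a e e g $  expand H ::= g g f
   3  $ G f g g  g g f a e e g $  match g
   4  $ G f g    g f a e e g $    match g
   5  $ G f      f a e e g $      match f
   6  $ G        a e e g $        expand G ::= a e e g
   7  $ g e e a  a e e g $        match a
   8  $ g e e    e e g $          match e
   9  $ g e      e g $            match e
  10  $ g        g $              match g
Accept reached after 10 steps.

10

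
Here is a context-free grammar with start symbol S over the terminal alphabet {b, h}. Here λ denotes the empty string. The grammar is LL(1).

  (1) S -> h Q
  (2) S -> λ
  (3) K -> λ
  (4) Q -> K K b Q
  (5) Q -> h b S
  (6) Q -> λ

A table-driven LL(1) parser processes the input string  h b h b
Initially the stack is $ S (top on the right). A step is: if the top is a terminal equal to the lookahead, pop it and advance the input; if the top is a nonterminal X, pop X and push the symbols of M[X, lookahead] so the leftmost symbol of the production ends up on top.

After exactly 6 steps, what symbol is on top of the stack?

Q

     Stack      Input      Action
  1  $ S        h b h b $  expand S -> h Q
  2  $ Q h      h b h b $  match h
  3  $ Q        b h b $    expand Q -> K K b Q
  4  $ Q b K K  b h b $    expand K -> λ
  5  $ Q b K    b h b $    expand K -> λ
  6  $ Q b      b h b $    match b
Stack after step 6: $ Q (top = Q).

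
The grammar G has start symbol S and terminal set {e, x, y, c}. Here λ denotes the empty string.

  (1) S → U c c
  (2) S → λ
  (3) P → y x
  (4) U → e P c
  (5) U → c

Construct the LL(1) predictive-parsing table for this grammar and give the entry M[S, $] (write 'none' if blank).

FIRST(P) = {y}
FIRST(U) = {c, e}
FIRST(S) = {λ, c, e}  (via U c c)
FOLLOW(S) includes $ since S is the start symbol.
FOLLOW(S): S appears on no right-hand side. Thus FOLLOW(S) = {$}.
For S → U c c: FIRST(U c c) = {c, e}, so it goes in M[S, t] for t ∈ {c, e}.
For S → λ: FIRST(λ) = {λ}, so it goes in M[S, t] for t ∈ {}; since λ ∈ FIRST, also for every t ∈ FOLLOW(S) = {$}.

S → λ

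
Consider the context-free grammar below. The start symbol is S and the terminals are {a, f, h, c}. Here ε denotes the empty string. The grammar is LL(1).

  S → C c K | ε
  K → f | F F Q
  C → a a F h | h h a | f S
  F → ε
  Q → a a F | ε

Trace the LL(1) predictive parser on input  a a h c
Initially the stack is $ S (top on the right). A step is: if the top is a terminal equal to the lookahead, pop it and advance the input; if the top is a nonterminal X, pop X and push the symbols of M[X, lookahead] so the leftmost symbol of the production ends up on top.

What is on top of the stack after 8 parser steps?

     Stack          Input      Action
  1  $ S            a a h c $  expand S → C c K
  2  $ K c C        a a h c $  expand C → a a F h
  3  $ K c h F a a  a a h c $  match a
  4  $ K c h F a    a h c $    match a
  5  $ K c h F      h c $      expand F → ε
  6  $ K c h        h c $      match h
  7  $ K c          c $        match c
  8  $ K            $          expand K → F F Q
Stack after step 8: $ Q F F (top = F).

F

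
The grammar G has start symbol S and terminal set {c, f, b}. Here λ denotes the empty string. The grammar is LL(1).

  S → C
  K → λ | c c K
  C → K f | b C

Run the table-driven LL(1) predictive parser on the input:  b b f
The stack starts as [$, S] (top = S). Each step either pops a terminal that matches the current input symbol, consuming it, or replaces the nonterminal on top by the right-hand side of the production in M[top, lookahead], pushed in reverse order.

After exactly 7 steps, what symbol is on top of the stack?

step 1: stack=$ S  input=b b f $  — expand S → C
step 2: stack=$ C  input=b b f $  — expand C → b C
step 3: stack=$ C b  input=b b f $  — match b
step 4: stack=$ C  input=b f $  — expand C → b C
step 5: stack=$ C b  input=b f $  — match b
step 6: stack=$ C  input=f $  — expand C → K f
step 7: stack=$ f K  input=f $  — expand K → λ
Stack after step 7: $ f (top = f).

f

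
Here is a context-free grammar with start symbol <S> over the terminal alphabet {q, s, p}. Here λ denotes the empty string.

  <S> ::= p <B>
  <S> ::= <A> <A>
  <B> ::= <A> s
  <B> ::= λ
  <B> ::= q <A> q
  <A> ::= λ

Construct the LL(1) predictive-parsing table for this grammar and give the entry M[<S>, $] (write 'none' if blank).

<S> ::= <A> <A>

FIRST(<A>): from <A>::=λ we get {λ}. So FIRST(<A>) = {λ}.
FIRST(<S>): from <S>::=p <B> we get {p}; from <S>::=<A> <A> we get {λ}. So FIRST(<S>) = {λ, p}.
FIRST(<B>): from <B>::=<A> s we get {s}; from <B>::=λ we get {λ}; from <B>::=q <A> q we get {q}. So FIRST(<B>) = {λ, q, s}.
FOLLOW(<S>) includes $ since <S> is the start symbol.
FOLLOW(<S>): <S> appears on no right-hand side. Thus FOLLOW(<S>) = {$}.
For <S> ::= p <B>: FIRST(p <B>) = {p}, so it goes in M[<S>, t] for t ∈ {p}.
For <S> ::= <A> <A>: FIRST(<A> <A>) = {λ}, so it goes in M[<S>, t] for t ∈ {}; since λ ∈ FIRST, also for every t ∈ FOLLOW(<S>) = {$}.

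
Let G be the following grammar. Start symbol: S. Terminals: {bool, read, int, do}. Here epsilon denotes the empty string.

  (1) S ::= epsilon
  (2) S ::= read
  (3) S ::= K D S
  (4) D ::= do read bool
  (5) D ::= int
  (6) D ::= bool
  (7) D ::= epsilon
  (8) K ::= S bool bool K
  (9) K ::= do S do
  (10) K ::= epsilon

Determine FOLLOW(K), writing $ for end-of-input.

{$, bool, do, int, read}

FIRST(D): from D::=do read bool we get {do}; from D::=int we get {int}; from D::=bool we get {bool}; from D::=epsilon we get {epsilon}. So FIRST(D) = {epsilon, bool, do, int}.
FIRST(S): from S::=epsilon we get {epsilon}; from S::=read we get {read}; from S::=K D S we get {epsilon, bool, do, int, read}. So FIRST(S) = {epsilon, bool, do, int, read}.
FIRST(K): from K::=S bool bool K we get {bool, do, int, read}; from K::=do S do we get {do}; from K::=epsilon we get {epsilon}. So FIRST(K) = {epsilon, bool, do, int, read}.
FOLLOW(S) includes $ since S is the start symbol.
FOLLOW(S): in S::=K D S, the suffix after S is empty (adds nothing new); in K::=S bool bool K, S is followed by bool bool K with FIRST {bool}; in K::=do S do, S is followed by do with FIRST {do}. Thus FOLLOW(S) = {$, bool, do}.
FOLLOW(D): in S::=K D S, D is followed by S with FIRST {epsilon, bool, do, int, read}; in S::=K D S, the suffix after D is nullable, so FOLLOW(D) ⊇ FOLLOW(S) = {$, bool, do}. Thus FOLLOW(D) = {$, bool, do, int, read}.
FOLLOW(K): in S::=K D S, K is followed by D S with FIRST {epsilon, bool, do, int, read}; in S::=K D S, the suffix after K is nullable, so FOLLOW(K) ⊇ FOLLOW(S) = {$, bool, do}; in K::=S bool bool K, the suffix after K is empty (adds nothing new). Thus FOLLOW(K) = {$, bool, do, int, read}.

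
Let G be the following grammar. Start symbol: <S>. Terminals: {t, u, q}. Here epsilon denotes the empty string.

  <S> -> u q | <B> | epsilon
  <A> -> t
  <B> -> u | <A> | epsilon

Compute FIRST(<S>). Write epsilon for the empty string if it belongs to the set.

FIRST(<A>) = {t}
FIRST(<B>) = {epsilon, t, u}  (via <A>)
FIRST(<S>) = {epsilon, t, u}  (via <B>)

{epsilon, t, u}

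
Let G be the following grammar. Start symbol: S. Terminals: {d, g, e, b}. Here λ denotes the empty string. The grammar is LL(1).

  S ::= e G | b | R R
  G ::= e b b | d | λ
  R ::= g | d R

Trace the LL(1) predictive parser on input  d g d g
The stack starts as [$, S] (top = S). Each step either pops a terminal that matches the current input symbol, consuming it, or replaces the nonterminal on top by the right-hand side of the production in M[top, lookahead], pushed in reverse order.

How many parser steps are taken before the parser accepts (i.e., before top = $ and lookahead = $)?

9

     Stack    Input      Action
  1  $ S      d g d g $  expand S ::= R R
  2  $ R R    d g d g $  expand R ::= d R
  3  $ R R d  d g d g $  match d
  4  $ R R    g d g $    expand R ::= g
  5  $ R g    g d g $    match g
  6  $ R      d g $      expand R ::= d R
  7  $ R d    d g $      match d
  8  $ R      g $        expand R ::= g
  9  $ g      g $        match g
Accept reached after 9 steps.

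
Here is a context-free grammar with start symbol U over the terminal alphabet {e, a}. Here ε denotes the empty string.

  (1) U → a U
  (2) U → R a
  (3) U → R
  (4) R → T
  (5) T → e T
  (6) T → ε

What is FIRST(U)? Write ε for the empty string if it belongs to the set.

{ε, a, e}

FIRST(T): from T→e T we get {e}; from T→ε we get {ε}. So FIRST(T) = {ε, e}.
FIRST(R): from R→T we get {ε, e}. So FIRST(R) = {ε, e}.
FIRST(U): from U→a U we get {a}; from U→R a we get {a, e}; from U→R we get {ε, e}. So FIRST(U) = {ε, a, e}.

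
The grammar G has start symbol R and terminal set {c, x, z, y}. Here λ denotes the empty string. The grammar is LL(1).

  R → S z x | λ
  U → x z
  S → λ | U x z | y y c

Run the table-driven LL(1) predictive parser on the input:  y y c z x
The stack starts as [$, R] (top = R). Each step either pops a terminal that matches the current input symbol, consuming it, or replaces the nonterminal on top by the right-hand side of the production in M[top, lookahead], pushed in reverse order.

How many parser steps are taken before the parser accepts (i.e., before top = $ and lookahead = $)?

step 1: stack=$ R  input=y y c z x $  — expand R → S z x
step 2: stack=$ x z S  input=y y c z x $  — expand S → y y c
step 3: stack=$ x z c y y  input=y y c z x $  — match y
step 4: stack=$ x z c y  input=y c z x $  — match y
step 5: stack=$ x z c  input=c z x $  — match c
step 6: stack=$ x z  input=z x $  — match z
step 7: stack=$ x  input=x $  — match x
Accept reached after 7 steps.

7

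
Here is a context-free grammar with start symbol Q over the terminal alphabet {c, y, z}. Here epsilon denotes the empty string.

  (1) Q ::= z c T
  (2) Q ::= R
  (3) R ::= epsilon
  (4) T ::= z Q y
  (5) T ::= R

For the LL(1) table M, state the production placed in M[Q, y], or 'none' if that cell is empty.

FIRST(R) = {epsilon}
FIRST(Q) = {epsilon, z}  (via R)
FIRST(T) = {epsilon, z}  (via R)
FOLLOW(Q) includes $ since Q is the start symbol.
FOLLOW(Q): in T::=z Q y, Q is followed by y with FIRST {y}. Thus FOLLOW(Q) = {$, y}.
For Q ::= z c T: FIRST(z c T) = {z}, so it goes in M[Q, t] for t ∈ {z}.
For Q ::= R: FIRST(R) = {epsilon}, so it goes in M[Q, t] for t ∈ {}; since epsilon ∈ FIRST, also for every t ∈ FOLLOW(Q) = {$, y}.

Q ::= R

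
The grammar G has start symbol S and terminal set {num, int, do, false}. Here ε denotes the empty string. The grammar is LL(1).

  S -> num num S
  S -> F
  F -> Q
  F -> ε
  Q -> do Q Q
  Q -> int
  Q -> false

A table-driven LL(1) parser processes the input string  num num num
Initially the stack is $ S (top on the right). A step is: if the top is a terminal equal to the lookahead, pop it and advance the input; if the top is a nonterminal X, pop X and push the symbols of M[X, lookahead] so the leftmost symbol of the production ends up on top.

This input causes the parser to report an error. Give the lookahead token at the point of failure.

step 1: stack=$ S  input=num num num $  — expand S -> num num S
step 2: stack=$ S num num  input=num num num $  — match num
step 3: stack=$ S num  input=num num $  — match num
step 4: stack=$ S  input=num $  — expand S -> num num S
step 5: stack=$ S num num  input=num $  — match num
step 6: stack=$ S num  input=$  — error: top is terminal num but lookahead is $

$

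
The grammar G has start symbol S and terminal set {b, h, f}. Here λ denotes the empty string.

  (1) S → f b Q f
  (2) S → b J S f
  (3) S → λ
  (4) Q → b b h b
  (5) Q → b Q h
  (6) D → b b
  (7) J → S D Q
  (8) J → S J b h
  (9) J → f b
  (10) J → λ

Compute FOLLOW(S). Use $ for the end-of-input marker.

FIRST(S) = {λ, b, f}
FIRST(Q) = {b}
FIRST(D) = {b}
FIRST(J) = {λ, b, f}  (via S D Q, S J b h)
FOLLOW(S) includes $ since S is the start symbol.
FOLLOW(S): in S→b J S f, S is followed by f with FIRST {f}; in J→S D Q, S is followed by D Q with FIRST {b}; in J→S J b h, S is followed by J b h with FIRST {b, f}. Thus FOLLOW(S) = {$, b, f}.
FOLLOW(D): in J→S D Q, D is followed by Q with FIRST {b}. Thus FOLLOW(D) = {b}.
FOLLOW(J): in S→b J S f, J is followed by S f with FIRST {b, f}; in J→S J b h, J is followed by b h with FIRST {b}. Thus FOLLOW(J) = {b, f}.
FOLLOW(Q): in S→f b Q f, Q is followed by f with FIRST {f}; in Q→b Q h, Q is followed by h with FIRST {h}; in J→S D Q, the suffix after Q is empty, so FOLLOW(Q) ⊇ FOLLOW(J) = {b, f}. Thus FOLLOW(Q) = {b, f, h}.

{$, b, f}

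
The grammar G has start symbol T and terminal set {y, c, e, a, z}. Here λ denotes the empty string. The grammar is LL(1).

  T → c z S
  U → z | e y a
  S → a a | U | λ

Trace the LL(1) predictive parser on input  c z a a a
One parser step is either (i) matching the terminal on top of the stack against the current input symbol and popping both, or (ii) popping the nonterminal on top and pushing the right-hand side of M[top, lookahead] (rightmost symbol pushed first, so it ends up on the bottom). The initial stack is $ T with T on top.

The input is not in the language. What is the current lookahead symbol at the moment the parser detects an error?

a

step 1: stack=$ T  input=c z a a a $  — expand T → c z S
step 2: stack=$ S z c  input=c z a a a $  — match c
step 3: stack=$ S z  input=z a a a $  — match z
step 4: stack=$ S  input=a a a $  — expand S → a a
step 5: stack=$ a a  input=a a a $  — match a
step 6: stack=$ a  input=a a $  — match a
step 7: stack=$  input=a $  — error: stack empty but input remains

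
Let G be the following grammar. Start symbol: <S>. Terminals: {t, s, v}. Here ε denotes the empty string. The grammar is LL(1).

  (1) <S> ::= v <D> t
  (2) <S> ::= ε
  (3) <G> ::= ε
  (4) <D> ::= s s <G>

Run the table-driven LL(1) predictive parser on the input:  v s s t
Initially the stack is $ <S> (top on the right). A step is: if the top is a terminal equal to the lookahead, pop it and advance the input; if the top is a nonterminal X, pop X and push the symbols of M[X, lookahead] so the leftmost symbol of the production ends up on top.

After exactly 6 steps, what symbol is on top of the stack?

step 1: stack=$ <S>  input=v s s t $  — expand <S> ::= v <D> t
step 2: stack=$ t <D> v  input=v s s t $  — match v
step 3: stack=$ t <D>  input=s s t $  — expand <D> ::= s s <G>
step 4: stack=$ t <G> s s  input=s s t $  — match s
step 5: stack=$ t <G> s  input=s t $  — match s
step 6: stack=$ t <G>  input=t $  — expand <G> ::= ε
Stack after step 6: $ t (top = t).

t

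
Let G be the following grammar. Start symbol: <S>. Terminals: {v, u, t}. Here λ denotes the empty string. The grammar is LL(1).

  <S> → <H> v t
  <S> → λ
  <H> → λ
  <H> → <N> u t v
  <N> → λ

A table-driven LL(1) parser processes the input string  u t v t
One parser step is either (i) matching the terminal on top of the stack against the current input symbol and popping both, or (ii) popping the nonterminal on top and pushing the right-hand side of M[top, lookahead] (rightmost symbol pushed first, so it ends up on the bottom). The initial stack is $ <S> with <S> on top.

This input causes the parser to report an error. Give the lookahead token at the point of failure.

     Stack            Input      Action
  1  $ <S>            u t v t $  expand <S> → <H> v t
  2  $ t v <H>        u t v t $  expand <H> → <N> u t v
  3  $ t v v t u <N>  u t v t $  expand <N> → λ
  4  $ t v v t u      u t v t $  match u
  5  $ t v v t        t v t $    match t
  6  $ t v v          v t $      match v
  7  $ t v            t $        error: top is terminal v but lookahead is t

t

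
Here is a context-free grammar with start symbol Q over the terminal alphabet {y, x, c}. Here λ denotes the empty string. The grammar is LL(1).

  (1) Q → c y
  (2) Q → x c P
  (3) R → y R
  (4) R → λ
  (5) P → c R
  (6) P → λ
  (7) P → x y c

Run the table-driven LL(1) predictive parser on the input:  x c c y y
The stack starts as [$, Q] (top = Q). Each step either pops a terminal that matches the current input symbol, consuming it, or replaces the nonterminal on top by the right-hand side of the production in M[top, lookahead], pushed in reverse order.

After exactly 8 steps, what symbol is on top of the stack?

step 1: stack=$ Q  input=x c c y y $  — expand Q → x c P
step 2: stack=$ P c x  input=x c c y y $  — match x
step 3: stack=$ P c  input=c c y y $  — match c
step 4: stack=$ P  input=c y y $  — expand P → c R
step 5: stack=$ R c  input=c y y $  — match c
step 6: stack=$ R  input=y y $  — expand R → y R
step 7: stack=$ R y  input=y y $  — match y
step 8: stack=$ R  input=y $  — expand R → y R
Stack after step 8: $ R y (top = y).

y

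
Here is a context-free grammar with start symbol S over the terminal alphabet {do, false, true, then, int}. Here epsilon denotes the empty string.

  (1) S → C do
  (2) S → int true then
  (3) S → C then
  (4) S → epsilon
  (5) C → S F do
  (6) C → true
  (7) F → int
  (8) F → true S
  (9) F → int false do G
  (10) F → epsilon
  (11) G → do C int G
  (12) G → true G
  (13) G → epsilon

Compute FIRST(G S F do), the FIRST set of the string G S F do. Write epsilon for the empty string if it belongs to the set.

FIRST(F): from F→int we get {int}; from F→true S we get {true}; from F→int false do G we get {int}; from F→epsilon we get {epsilon}. So FIRST(F) = {epsilon, int, true}.
FIRST(G): from G→do C int G we get {do}; from G→true G we get {true}; from G→epsilon we get {epsilon}. So FIRST(G) = {epsilon, do, true}.
FIRST(S): from S→C do we get {do, int, true}; from S→int true then we get {int}; from S→C then we get {do, int, true}; from S→epsilon we get {epsilon}. So FIRST(S) = {epsilon, do, int, true}.
FIRST(C): from C→S F do we get {do, int, true}; from C→true we get {true}. So FIRST(C) = {do, int, true}.
FIRST(G S F do): take FIRST of each symbol in turn, carrying on past any symbol whose FIRST contains epsilon; result {do, int, true}.

{do, int, true}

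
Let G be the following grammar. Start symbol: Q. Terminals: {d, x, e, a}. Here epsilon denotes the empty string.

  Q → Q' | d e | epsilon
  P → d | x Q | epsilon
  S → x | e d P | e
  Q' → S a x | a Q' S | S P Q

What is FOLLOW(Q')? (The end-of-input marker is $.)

FIRST(P): from P→d we get {d}; from P→x Q we get {x}; from P→epsilon we get {epsilon}. So FIRST(P) = {epsilon, d, x}.
FIRST(S): from S→x we get {x}; from S→e d P we get {e}; from S→e we get {e}. So FIRST(S) = {e, x}.
FIRST(Q'): from Q'→S a x we get {e, x}; from Q'→a Q' S we get {a}; from Q'→S P Q we get {e, x}. So FIRST(Q') = {a, e, x}.
FIRST(Q): from Q→Q' we get {a, e, x}; from Q→d e we get {d}; from Q→epsilon we get {epsilon}. So FIRST(Q) = {epsilon, a, d, e, x}.
FOLLOW(Q) includes $ since Q is the start symbol.
FOLLOW(Q): in P→x Q, the suffix after Q is empty, so FOLLOW(Q) ⊇ FOLLOW(P) = {$, a, d, e, x}; in Q'→S P Q, the suffix after Q is empty, so FOLLOW(Q) ⊇ FOLLOW(Q') = {$, a, d, e, x}. Thus FOLLOW(Q) = {$, a, d, e, x}.
FOLLOW(Q'): in Q→Q', the suffix after Q' is empty, so FOLLOW(Q') ⊇ FOLLOW(Q) = {$, a, d, e, x}; in Q'→a Q' S, Q' is followed by S with FIRST {e, x}. Thus FOLLOW(Q') = {$, a, d, e, x}.
FOLLOW(S): in Q'→S a x, S is followed by a x with FIRST {a}; in Q'→a Q' S, the suffix after S is empty, so FOLLOW(S) ⊇ FOLLOW(Q') = {$, a, d, e, x}; in Q'→S P Q, S is followed by P Q with FIRST {epsilon, a, d, e, x}; in Q'→S P Q, the suffix after S is nullable, so FOLLOW(S) ⊇ FOLLOW(Q') = {$, a, d, e, x}. Thus FOLLOW(S) = {$, a, d, e, x}.
FOLLOW(P): in S→e d P, the suffix after P is empty, so FOLLOW(P) ⊇ FOLLOW(S) = {$, a, d, e, x}; in Q'→S P Q, P is followed by Q with FIRST {epsilon, a, d, e, x}; in Q'→S P Q, the suffix after P is nullable, so FOLLOW(P) ⊇ FOLLOW(Q') = {$, a, d, e, x}. Thus FOLLOW(P) = {$, a, d, e, x}.

{$, a, d, e, x}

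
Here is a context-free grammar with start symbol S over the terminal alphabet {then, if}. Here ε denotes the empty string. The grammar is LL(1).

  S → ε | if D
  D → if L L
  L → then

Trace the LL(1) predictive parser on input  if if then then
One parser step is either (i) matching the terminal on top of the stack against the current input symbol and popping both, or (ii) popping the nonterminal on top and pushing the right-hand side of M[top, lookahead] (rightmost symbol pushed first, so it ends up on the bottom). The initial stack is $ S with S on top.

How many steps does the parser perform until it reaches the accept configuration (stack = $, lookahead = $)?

     Stack     Input              Action
  1  $ S       if if then then $  expand S → if D
  2  $ D if    if if then then $  match if
  3  $ D       if then then $     expand D → if L L
  4  $ L L if  if then then $     match if
  5  $ L L     then then $        expand L → then
  6  $ L then  then then $        match then
  7  $ L       then $             expand L → then
  8  $ then    then $             match then
Accept reached after 8 steps.

8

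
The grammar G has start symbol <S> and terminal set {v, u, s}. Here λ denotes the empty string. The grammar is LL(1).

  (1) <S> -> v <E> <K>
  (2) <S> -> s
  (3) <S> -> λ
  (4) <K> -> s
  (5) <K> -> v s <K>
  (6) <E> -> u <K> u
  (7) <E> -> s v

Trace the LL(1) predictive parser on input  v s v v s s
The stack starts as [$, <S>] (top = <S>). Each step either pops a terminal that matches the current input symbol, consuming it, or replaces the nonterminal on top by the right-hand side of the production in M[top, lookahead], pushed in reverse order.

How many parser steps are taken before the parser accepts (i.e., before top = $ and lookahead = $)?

      Stack        Input          Action
   1  $ <S>        v s v v s s $  expand <S> -> v <E> <K>
   2  $ <K> <E> v  v s v v s s $  match v
   3  $ <K> <E>    s v v s s $    expand <E> -> s v
   4  $ <K> v s    s v v s s $    match s
   5  $ <K> v      v v s s $      match v
   6  $ <K>        v s s $        expand <K> -> v s <K>
   7  $ <K> s v    v s s $        match v
   8  $ <K> s      s s $          match s
   9  $ <K>        s $            expand <K> -> s
  10  $ s          s $            match s
Accept reached after 10 steps.

10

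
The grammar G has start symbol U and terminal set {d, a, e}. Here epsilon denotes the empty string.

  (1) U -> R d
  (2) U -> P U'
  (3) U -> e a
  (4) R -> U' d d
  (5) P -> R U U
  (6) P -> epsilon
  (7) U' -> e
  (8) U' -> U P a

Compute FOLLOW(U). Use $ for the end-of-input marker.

{$, a, e}

FIRST(U) = {e}  (via R d, P U')
FIRST(U') = {e}  (via U P a)
FIRST(R) = {e}  (via U' d d)
FIRST(P) = {epsilon, e}  (via R U U)
FOLLOW(U) includes $ since U is the start symbol.
FOLLOW(R): in U->R d, R is followed by d with FIRST {d}; in P->R U U, R is followed by U U with FIRST {e}. Thus FOLLOW(R) = {d, e}.
FOLLOW(P): in U->P U', P is followed by U' with FIRST {e}; in U'->U P a, P is followed by a with FIRST {a}. Thus FOLLOW(P) = {a, e}.
FOLLOW(U): in P->R U U (occurrence 1), U is followed by U with FIRST {e}; in P->R U U (occurrence 2), the suffix after U is empty, so FOLLOW(U) ⊇ FOLLOW(P) = {a, e}; in U'->U P a, U is followed by P a with FIRST {a, e}. Thus FOLLOW(U) = {$, a, e}.
FOLLOW(U'): in U->P U', the suffix after U' is empty, so FOLLOW(U') ⊇ FOLLOW(U) = {$, a, e}; in R->U' d d, U' is followed by d d with FIRST {d}. Thus FOLLOW(U') = {$, a, d, e}.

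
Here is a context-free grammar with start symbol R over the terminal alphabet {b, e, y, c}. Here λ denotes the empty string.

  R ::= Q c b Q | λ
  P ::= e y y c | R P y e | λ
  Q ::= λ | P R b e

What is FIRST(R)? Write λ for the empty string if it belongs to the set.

FIRST(R) = {λ, b, c, e, y}  (via Q c b Q)
FIRST(P) = {λ, b, c, e, y}  (via R P y e)
FIRST(Q) = {λ, b, c, e, y}  (via P R b e)

{λ, b, c, e, y}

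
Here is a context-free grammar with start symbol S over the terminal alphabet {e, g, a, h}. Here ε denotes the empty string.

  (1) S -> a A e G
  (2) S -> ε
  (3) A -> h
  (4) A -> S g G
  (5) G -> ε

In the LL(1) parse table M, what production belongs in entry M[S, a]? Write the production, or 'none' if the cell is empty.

FIRST(S): from S->a A e G we get {a}; from S->ε we get {ε}. So FIRST(S) = {ε, a}.
FIRST(G): from G->ε we get {ε}. So FIRST(G) = {ε}.
FIRST(A): from A->h we get {h}; from A->S g G we get {a, g}. So FIRST(A) = {a, g, h}.
FOLLOW(S) includes $ since S is the start symbol.
FOLLOW(S): in A->S g G, S is followed by g G with FIRST {g}. Thus FOLLOW(S) = {$, g}.
For S -> a A e G: FIRST(a A e G) = {a}, so it goes in M[S, t] for t ∈ {a}.
For S -> ε: FIRST(ε) = {ε}, so it goes in M[S, t] for t ∈ {}; since ε ∈ FIRST, also for every t ∈ FOLLOW(S) = {$, g}.

S -> a A e G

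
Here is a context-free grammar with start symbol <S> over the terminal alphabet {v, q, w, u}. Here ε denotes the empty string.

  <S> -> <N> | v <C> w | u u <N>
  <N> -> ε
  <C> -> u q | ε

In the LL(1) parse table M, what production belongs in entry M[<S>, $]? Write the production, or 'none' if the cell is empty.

FIRST(<N>): from <N>->ε we get {ε}. So FIRST(<N>) = {ε}.
FIRST(<C>): from <C>->u q we get {u}; from <C>->ε we get {ε}. So FIRST(<C>) = {ε, u}.
FIRST(<S>): from <S>-><N> we get {ε}; from <S>->v <C> w we get {v}; from <S>->u u <N> we get {u}. So FIRST(<S>) = {ε, u, v}.
FOLLOW(<S>) includes $ since <S> is the start symbol.
FOLLOW(<S>): <S> appears on no right-hand side. Thus FOLLOW(<S>) = {$}.
For <S> -> <N>: FIRST(<N>) = {ε}, so it goes in M[<S>, t] for t ∈ {}; since ε ∈ FIRST, also for every t ∈ FOLLOW(<S>) = {$}.
For <S> -> v <C> w: FIRST(v <C> w) = {v}, so it goes in M[<S>, t] for t ∈ {v}.
For <S> -> u u <N>: FIRST(u u <N>) = {u}, so it goes in M[<S>, t] for t ∈ {u}.

<S> -> <N>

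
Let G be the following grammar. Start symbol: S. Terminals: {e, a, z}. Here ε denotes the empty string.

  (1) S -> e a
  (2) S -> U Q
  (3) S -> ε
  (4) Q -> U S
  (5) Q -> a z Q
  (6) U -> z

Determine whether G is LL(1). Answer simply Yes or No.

Yes

FIRST(S) = {ε, e, z}
FIRST(Q) = {a, z}
FIRST(U) = {z}
FOLLOW(S) = {$}
FOLLOW(Q) = {$}
FOLLOW(U) = {$, a, e, z}
Each cell of M receives at most one production.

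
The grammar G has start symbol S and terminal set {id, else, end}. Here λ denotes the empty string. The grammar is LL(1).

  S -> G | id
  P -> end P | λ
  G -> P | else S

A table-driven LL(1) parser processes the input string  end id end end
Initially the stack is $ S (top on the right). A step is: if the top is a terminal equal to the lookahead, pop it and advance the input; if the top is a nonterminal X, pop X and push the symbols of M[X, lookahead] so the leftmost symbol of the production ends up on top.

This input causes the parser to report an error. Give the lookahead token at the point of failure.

step 1: stack=$ S  input=end id end end $  — expand S -> G
step 2: stack=$ G  input=end id end end $  — expand G -> P
step 3: stack=$ P  input=end id end end $  — expand P -> end P
step 4: stack=$ P end  input=end id end end $  — match end
step 5: stack=$ P  input=id end end $  — error: M[P, id] is empty

id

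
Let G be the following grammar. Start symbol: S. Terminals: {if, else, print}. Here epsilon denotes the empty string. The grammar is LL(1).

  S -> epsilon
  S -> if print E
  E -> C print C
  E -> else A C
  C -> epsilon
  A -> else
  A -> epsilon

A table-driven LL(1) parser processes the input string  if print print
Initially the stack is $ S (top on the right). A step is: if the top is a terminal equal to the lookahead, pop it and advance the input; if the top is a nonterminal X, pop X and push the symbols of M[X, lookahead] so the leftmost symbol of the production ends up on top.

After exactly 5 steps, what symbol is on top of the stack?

print

step 1: stack=$ S  input=if print print $  — expand S -> if print E
step 2: stack=$ E print if  input=if print print $  — match if
step 3: stack=$ E print  input=print print $  — match print
step 4: stack=$ E  input=print $  — expand E -> C print C
step 5: stack=$ C print C  input=print $  — expand C -> epsilon
Stack after step 5: $ C print (top = print).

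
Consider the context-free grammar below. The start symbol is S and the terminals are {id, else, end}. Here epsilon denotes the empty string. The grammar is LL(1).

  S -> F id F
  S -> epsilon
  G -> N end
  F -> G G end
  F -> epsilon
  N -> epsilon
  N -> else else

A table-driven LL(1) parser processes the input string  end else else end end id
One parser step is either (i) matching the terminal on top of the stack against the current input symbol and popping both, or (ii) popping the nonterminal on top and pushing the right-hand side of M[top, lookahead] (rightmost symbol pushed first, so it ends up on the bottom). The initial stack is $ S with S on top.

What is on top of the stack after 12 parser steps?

F

      Stack                     Input                       Action
   1  $ S                       end else else end end id $  expand S -> F id F
   2  $ F id F                  end else else end end id $  expand F -> G G end
   3  $ F id end G G            end else else end end id $  expand G -> N end
   4  $ F id end G end N        end else else end end id $  expand N -> epsilon
   5  $ F id end G end          end else else end end id $  match end
   6  $ F id end G              else else end end id $      expand G -> N end
   7  $ F id end end N          else else end end id $      expand N -> else else
   8  $ F id end end else else  else else end end id $      match else
   9  $ F id end end else       else end end id $           match else
  10  $ F id end end            end end id $                match end
  11  $ F id end                end id $                    match end
  12  $ F id                    id $                        match id
Stack after step 12: $ F (top = F).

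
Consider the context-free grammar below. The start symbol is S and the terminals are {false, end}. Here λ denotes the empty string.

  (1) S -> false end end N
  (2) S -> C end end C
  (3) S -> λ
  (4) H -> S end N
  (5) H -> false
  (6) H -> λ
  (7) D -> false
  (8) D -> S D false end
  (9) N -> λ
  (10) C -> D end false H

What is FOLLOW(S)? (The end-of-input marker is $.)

FIRST(N) = {λ}
FIRST(S) = {λ, false}  (via C end end C)
FIRST(H) = {λ, end, false}  (via S end N)
FIRST(D) = {false}  (via S D false end)
FIRST(C) = {false}  (via D end false H)
FOLLOW(S) includes $ since S is the start symbol.
FOLLOW(S): in H->S end N, S is followed by end N with FIRST {end}; in D->S D false end, S is followed by D false end with FIRST {false}. Thus FOLLOW(S) = {$, end, false}.
FOLLOW(D): in D->S D false end, D is followed by false end with FIRST {false}; in C->D end false H, D is followed by end false H with FIRST {end}. Thus FOLLOW(D) = {end, false}.
FOLLOW(C): in S->C end end C (occurrence 1), C is followed by end end C with FIRST {end}; in S->C end end C (occurrence 2), the suffix after C is empty, so FOLLOW(C) ⊇ FOLLOW(S) = {$, end, false}. Thus FOLLOW(C) = {$, end, false}.
FOLLOW(H): in C->D end false H, the suffix after H is empty, so FOLLOW(H) ⊇ FOLLOW(C) = {$, end, false}. Thus FOLLOW(H) = {$, end, false}.
FOLLOW(N): in S->false end end N, the suffix after N is empty, so FOLLOW(N) ⊇ FOLLOW(S) = {$, end, false}; in H->S end N, the suffix after N is empty, so FOLLOW(N) ⊇ FOLLOW(H) = {$, end, false}. Thus FOLLOW(N) = {$, end, false}.

{$, end, false}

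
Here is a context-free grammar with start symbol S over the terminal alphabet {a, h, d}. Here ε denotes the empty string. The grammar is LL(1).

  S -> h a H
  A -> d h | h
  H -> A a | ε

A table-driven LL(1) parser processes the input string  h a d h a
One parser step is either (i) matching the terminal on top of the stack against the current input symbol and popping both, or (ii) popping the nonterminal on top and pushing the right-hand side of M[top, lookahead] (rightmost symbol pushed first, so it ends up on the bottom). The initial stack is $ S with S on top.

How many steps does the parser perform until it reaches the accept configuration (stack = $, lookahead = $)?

step 1: stack=$ S  input=h a d h a $  — expand S -> h a H
step 2: stack=$ H a h  input=h a d h a $  — match h
step 3: stack=$ H a  input=a d h a $  — match a
step 4: stack=$ H  input=d h a $  — expand H -> A a
step 5: stack=$ a A  input=d h a $  — expand A -> d h
step 6: stack=$ a h d  input=d h a $  — match d
step 7: stack=$ a h  input=h a $  — match h
step 8: stack=$ a  input=a $  — match a
Accept reached after 8 steps.

8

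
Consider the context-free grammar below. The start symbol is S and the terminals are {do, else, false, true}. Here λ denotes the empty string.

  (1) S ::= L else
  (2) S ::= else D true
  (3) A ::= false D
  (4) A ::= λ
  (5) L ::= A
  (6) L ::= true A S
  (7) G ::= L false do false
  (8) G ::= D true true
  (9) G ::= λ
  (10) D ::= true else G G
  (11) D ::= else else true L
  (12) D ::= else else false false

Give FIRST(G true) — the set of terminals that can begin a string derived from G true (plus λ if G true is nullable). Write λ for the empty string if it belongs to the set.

{else, false, true}

FIRST(A): from A::=false D we get {false}; from A::=λ we get {λ}. So FIRST(A) = {λ, false}.
FIRST(D): from D::=true else G G we get {true}; from D::=else else true L we get {else}; from D::=else else false false we get {else}. So FIRST(D) = {else, true}.
FIRST(L): from L::=A we get {λ, false}; from L::=true A S we get {true}. So FIRST(L) = {λ, false, true}.
FIRST(S): from S::=L else we get {else, false, true}; from S::=else D true we get {else}. So FIRST(S) = {else, false, true}.
FIRST(G): from G::=L false do false we get {false, true}; from G::=D true true we get {else, true}; from G::=λ we get {λ}. So FIRST(G) = {λ, else, false, true}.
FIRST(G true): take FIRST of each symbol in turn, carrying on past any symbol whose FIRST contains λ; result {else, false, true}.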